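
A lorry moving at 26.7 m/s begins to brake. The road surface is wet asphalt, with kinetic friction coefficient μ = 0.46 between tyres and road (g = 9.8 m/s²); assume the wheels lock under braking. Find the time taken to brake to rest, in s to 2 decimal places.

a = μg = 0.46 × 9.8 = 4.508 m/s².
Braking time = v/a = 26.7000 / 4.508 = 5.923 s.

Braking time ≈ 5.92 s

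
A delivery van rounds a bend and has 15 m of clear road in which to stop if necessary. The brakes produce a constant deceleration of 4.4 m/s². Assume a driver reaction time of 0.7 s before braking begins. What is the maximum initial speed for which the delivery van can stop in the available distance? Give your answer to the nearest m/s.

Maximum speed ≈ 9 m/s

Stopping distance: v·t_r + v²/(2a) = 15 with t_r = 0.7 s and a = 4.400 m/s².
So v² + 6.160 v − 132.00 = 0.
Positive root: v = −a·t_r + √((a·t_r)² + 2a·d) = −3.080 + √(9.486 + 132.00) = 8.8148 m/s.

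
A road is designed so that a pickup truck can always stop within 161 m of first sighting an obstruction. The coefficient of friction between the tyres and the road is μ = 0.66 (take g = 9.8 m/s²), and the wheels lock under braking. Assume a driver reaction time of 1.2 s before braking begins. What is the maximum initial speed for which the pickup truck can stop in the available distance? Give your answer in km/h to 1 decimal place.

Maximum speed ≈ 138.7 km/h

a = μg = 0.66 × 9.8 = 6.468 m/s².
Stopping distance: v·t_r + v²/(2a) = 161 with t_r = 1.2 s and a = 6.468 m/s².
So v² + 15.523 v − 2082.70 = 0.
Positive root: v = −a·t_r + √((a·t_r)² + 2a·d) = −7.762 + √(60.249 + 2082.70) = 38.5300 m/s.
38.5300 m/s × 3.6 = 138.708 km/h.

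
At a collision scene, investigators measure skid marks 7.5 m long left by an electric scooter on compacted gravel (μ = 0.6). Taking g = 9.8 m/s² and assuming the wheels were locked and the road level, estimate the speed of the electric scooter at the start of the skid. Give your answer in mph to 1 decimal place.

Deceleration a = μg = 0.6 × 9.8 = 5.880 m/s².
v = √(2a·d) = √(2 × 5.880 × 7.5) = √88.200 = 9.3915 m/s.
= 9.3915 ÷ 0.44704 = 21.008 mph.

Initial speed ≈ 21.0 mph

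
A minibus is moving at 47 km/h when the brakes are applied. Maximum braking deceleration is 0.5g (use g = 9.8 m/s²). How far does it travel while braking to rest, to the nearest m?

Braking distance ≈ 17 m

47 km/h ÷ 3.6 = 13.0556 m/s.
a = 0.5 × 9.8 = 4.900 m/s².
Braking distance = v²/(2a) = 13.0556² / (2 × 4.900) = 170.449 / 9.800 = 17.393 m.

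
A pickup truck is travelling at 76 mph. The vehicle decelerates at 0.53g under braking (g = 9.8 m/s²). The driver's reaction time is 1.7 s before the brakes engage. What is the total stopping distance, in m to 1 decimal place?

76 mph × 0.44704 = 33.9750 m/s.
a = 0.53 × 9.8 = 5.194 m/s².
Reaction distance = v·t_r = 33.9750 × 1.7 = 57.758 m.
Braking distance = v²/(2a) = 33.9750² / (2 × 5.194) = 1154.301 / 10.388 = 111.119 m.
Total = 57.758 + 111.119 = 168.877 m.

Total stopping distance ≈ 168.9 m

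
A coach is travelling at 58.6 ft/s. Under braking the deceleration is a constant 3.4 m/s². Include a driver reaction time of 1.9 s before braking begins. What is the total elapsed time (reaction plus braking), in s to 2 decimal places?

58.6 ft/s × 0.3048 = 17.8613 m/s.
Braking time = v/a = 17.8613 / 3.400 = 5.253 s.
Total = 1.9 + 5.253 = 7.153 s.

Total time ≈ 7.15 s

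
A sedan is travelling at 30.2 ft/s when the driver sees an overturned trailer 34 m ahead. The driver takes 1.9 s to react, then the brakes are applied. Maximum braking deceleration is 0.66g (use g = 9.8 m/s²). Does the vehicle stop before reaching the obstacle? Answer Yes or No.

Yes

30.2 ft/s × 0.3048 = 9.2050 m/s.
a = 0.66 × 9.8 = 6.468 m/s².
Reaction distance = 9.2050 × 1.9 = 17.489 m.
Braking distance = v²/(2a) = 84.732 / 12.936 = 6.550 m.
Total stopping distance = 17.489 + 6.550 = 24.039 m, vs 34 m available — it stops with 34 − 24.039 = 9.961 m to spare.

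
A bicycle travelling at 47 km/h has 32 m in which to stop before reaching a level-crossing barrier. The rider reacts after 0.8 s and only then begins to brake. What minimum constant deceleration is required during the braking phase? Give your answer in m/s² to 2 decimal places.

Required deceleration ≈ 3.95 m/s²

47 km/h ÷ 3.6 = 13.0556 m/s.
Distance covered during reaction = 13.0556 × 0.8 = 10.444 m.
Distance available for braking: 32 − 10.444 = 21.556 m.
v² = 2a·d ⇒ a = v²/(2d) = 13.0556² / (2 × 21.556) = 170.449 / 43.112 = 3.9536 m/s².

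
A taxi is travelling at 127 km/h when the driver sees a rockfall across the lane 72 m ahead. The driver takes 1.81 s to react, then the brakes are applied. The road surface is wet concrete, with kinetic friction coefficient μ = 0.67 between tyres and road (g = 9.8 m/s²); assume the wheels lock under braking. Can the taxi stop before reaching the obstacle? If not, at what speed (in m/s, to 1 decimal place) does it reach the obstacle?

No — it strikes the obstacle at 33.7 m/s

127 km/h ÷ 3.6 = 35.2778 m/s.
a = μg = 0.67 × 9.8 = 6.566 m/s².
Reaction distance = 35.2778 × 1.81 = 63.853 m.
Braking distance needed to stop: v²/(2a) = 1244.523 / 13.132 = 94.770 m, so total needed = 63.853 + 94.770 = 158.623 m > 72 m — it cannot stop.
Distance remaining when braking begins: 72 − 63.853 = 8.147 m.
v² = v₀² − 2a·d = 1244.523 − 2 × 6.566 × 8.147 = 1137.537 m²/s².
v = √1137.537 = 33.727 m/s.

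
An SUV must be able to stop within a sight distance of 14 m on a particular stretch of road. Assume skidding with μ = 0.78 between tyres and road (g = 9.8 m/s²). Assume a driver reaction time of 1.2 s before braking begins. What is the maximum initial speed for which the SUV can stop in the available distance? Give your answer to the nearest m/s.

Maximum speed ≈ 8 m/s

a = μg = 0.78 × 9.8 = 7.644 m/s².
Stopping distance: v·t_r + v²/(2a) = 14 with t_r = 1.2 s and a = 7.644 m/s².
So v² + 18.346 v − 214.03 = 0.
Positive root: v = −a·t_r + √((a·t_r)² + 2a·d) = −9.173 + √(84.144 + 214.03) = 8.0947 m/s.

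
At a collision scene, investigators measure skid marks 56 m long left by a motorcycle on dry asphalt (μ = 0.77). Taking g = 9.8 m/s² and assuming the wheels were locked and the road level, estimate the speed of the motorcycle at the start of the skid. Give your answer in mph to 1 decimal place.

Initial speed ≈ 65.0 mph

Deceleration a = μg = 0.77 × 9.8 = 7.546 m/s².
v = √(2a·d) = √(2 × 7.546 × 56) = √845.152 = 29.0715 m/s.
= 29.0715 ÷ 0.44704 = 65.031 mph.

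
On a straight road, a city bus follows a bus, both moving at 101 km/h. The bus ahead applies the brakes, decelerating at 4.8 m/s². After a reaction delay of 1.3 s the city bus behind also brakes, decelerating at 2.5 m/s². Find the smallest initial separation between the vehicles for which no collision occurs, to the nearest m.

101 km/h ÷ 3.6 = 28.0556 m/s.
Leader travels v²/(2a_L) = 787.117 / 9.600 = 81.991 m before stopping.
Follower covers v·t_r = 28.0556 × 1.3 = 36.472 m while reacting, then v²/(2a_F) = 787.117 / 5.000 = 157.423 m while braking, for a total of 36.472 + 157.423 = 193.895 m.
Since a_F ≤ a_L and the follower starts braking later, the follower is never slower than the leader, so the closest approach is when both have stopped.
Minimum gap = 193.895 − 81.991 = 111.904 m.

Minimum gap ≈ 112 m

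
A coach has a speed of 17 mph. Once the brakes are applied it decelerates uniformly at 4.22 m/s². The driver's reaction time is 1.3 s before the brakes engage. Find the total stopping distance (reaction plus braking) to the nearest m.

17 mph × 0.44704 = 7.5997 m/s.
Reaction distance = v·t_r = 7.5997 × 1.3 = 9.880 m.
Braking distance = v²/(2a) = 7.5997² / (2 × 4.220) = 57.755 / 8.440 = 6.843 m.
Total = 9.880 + 6.843 = 16.723 m.

Total stopping distance ≈ 17 m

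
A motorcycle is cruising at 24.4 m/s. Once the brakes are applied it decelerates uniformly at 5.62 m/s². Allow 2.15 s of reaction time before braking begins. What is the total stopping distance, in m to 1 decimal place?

Total stopping distance ≈ 105.4 m

Reaction distance = v·t_r = 24.4000 × 2.15 = 52.460 m.
Braking distance = v²/(2a) = 24.4000² / (2 × 5.620) = 595.360 / 11.240 = 52.968 m.
Total = 52.460 + 52.968 = 105.428 m.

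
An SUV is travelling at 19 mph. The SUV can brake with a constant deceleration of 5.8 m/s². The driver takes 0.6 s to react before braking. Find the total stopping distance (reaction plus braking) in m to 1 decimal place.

Total stopping distance ≈ 11.3 m

19 mph × 0.44704 = 8.4938 m/s.
Reaction distance = v·t_r = 8.4938 × 0.6 = 5.096 m.
Braking distance = v²/(2a) = 8.4938² / (2 × 5.800) = 72.145 / 11.600 = 6.219 m.
Total = 5.096 + 6.219 = 11.315 m.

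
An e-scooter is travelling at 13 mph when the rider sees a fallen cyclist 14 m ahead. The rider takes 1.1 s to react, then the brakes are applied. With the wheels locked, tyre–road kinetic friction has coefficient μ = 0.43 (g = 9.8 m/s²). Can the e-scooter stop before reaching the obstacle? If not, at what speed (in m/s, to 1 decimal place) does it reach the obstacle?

13 mph × 0.44704 = 5.8115 m/s.
a = μg = 0.43 × 9.8 = 4.214 m/s².
Reaction distance = 5.8115 × 1.1 = 6.393 m.
Braking distance = v²/(2a) = 33.774 / 8.428 = 4.007 m.
Total stopping distance = 6.393 + 4.007 = 10.400 m, vs 14 m available — it stops with 14 − 10.400 = 3.600 m to spare.

Yes — it stops about 3.6 m short of the obstacle, so it never reaches it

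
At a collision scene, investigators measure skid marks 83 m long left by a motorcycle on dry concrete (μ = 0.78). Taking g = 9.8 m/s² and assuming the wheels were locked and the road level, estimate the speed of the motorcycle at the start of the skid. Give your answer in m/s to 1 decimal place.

Deceleration a = μg = 0.78 × 9.8 = 7.644 m/s².
v = √(2a·d) = √(2 × 7.644 × 83) = √1268.904 = 35.6217 m/s.

Initial speed ≈ 35.6 m/s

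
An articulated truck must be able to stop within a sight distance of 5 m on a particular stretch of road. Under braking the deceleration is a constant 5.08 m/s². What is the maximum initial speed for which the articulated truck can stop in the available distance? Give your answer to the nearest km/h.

v²/(2a) = d ⇒ v = √(2 × 5.080 × 5) = √50.80 = 7.1274 m/s.
7.1274 m/s × 3.6 = 25.659 km/h.

Maximum speed ≈ 26 km/h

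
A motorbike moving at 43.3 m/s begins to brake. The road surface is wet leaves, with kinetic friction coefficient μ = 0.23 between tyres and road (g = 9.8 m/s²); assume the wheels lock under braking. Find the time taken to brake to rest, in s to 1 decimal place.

Braking time ≈ 19.2 s

a = μg = 0.23 × 9.8 = 2.254 m/s².
Braking time = v/a = 43.3000 / 2.254 = 19.210 s.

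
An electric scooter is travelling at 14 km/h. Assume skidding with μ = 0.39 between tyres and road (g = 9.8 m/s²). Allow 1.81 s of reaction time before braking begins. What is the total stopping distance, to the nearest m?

14 km/h ÷ 3.6 = 3.8889 m/s.
a = μg = 0.39 × 9.8 = 3.822 m/s².
Reaction distance = v·t_r = 3.8889 × 1.81 = 7.039 m.
Braking distance = v²/(2a) = 3.8889² / (2 × 3.822) = 15.124 / 7.644 = 1.979 m.
Total = 7.039 + 1.979 = 9.018 m.

Total stopping distance ≈ 9 m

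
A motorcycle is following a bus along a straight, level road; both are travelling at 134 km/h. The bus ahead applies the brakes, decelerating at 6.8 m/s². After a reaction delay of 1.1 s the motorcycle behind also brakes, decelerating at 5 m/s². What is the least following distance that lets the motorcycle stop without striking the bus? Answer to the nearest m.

Minimum gap ≈ 78 m

134 km/h ÷ 3.6 = 37.2222 m/s.
Leader travels v²/(2a_L) = 1385.492 / 13.600 = 101.874 m before stopping.
Follower covers v·t_r = 37.2222 × 1.1 = 40.944 m while reacting, then v²/(2a_F) = 1385.492 / 10.000 = 138.549 m while braking, for a total of 40.944 + 138.549 = 179.493 m.
Since a_F ≤ a_L and the follower starts braking later, the follower is never slower than the leader, so the closest approach is when both have stopped.
Minimum gap = 179.493 − 101.874 = 77.619 m.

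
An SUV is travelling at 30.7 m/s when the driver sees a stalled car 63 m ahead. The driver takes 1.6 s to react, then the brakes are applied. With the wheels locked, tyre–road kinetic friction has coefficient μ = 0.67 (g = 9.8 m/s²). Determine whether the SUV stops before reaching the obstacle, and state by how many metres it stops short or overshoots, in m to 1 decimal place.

No — it overshoots by 57.9 m

a = μg = 0.67 × 9.8 = 6.566 m/s².
Reaction distance = 30.7000 × 1.6 = 49.120 m.
Braking distance = v²/(2a) = 942.490 / 13.132 = 71.770 m.
Total stopping distance = 49.120 + 71.770 = 120.890 m, vs 63 m available — it cannot stop in time and overshoots by 120.890 − 63 = 57.890 m.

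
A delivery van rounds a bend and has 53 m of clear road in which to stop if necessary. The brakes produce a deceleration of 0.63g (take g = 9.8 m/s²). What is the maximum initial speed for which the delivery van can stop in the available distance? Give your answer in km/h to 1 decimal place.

Maximum speed ≈ 92.1 km/h

a = 0.63 × 9.8 = 6.174 m/s².
v²/(2a) = d ⇒ v = √(2 × 6.174 × 53) = √654.44 = 25.5820 m/s.
25.5820 m/s × 3.6 = 92.095 km/h.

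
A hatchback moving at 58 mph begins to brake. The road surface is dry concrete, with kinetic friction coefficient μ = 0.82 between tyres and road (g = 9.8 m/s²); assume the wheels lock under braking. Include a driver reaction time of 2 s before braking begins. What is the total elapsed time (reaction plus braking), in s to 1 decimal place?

Total time ≈ 5.2 s

58 mph × 0.44704 = 25.9283 m/s.
a = μg = 0.82 × 9.8 = 8.036 m/s².
Braking time = v/a = 25.9283 / 8.036 = 3.227 s.
Total = 2 + 3.227 = 5.227 s.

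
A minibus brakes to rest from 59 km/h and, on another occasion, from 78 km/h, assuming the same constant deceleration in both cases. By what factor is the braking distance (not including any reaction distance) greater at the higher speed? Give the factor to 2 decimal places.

Factor ≈ 1.75

Braking distance d = v²/(2a), so with a fixed, d ∝ v².
Factor = (78/59)² = 1.3220² = 1.7477.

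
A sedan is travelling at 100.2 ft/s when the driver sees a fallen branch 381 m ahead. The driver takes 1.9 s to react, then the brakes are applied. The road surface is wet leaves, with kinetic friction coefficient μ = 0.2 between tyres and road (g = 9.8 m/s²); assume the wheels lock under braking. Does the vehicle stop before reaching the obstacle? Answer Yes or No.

Yes

100.2 ft/s × 0.3048 = 30.5410 m/s.
a = μg = 0.2 × 9.8 = 1.960 m/s².
Reaction distance = 30.5410 × 1.9 = 58.028 m.
Braking distance = v²/(2a) = 932.753 / 3.920 = 237.947 m.
Total stopping distance = 58.028 + 237.947 = 295.975 m, vs 381 m available — it stops with 381 − 295.975 = 85.025 m to spare.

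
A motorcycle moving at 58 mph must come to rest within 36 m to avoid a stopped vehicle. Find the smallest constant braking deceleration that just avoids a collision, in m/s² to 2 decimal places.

Required deceleration ≈ 9.34 m/s²

58 mph × 0.44704 = 25.9283 m/s.
v² = 2a·d ⇒ a = v²/(2d) = 25.9283² / (2 × 36.000) = 672.277 / 72.000 = 9.3372 m/s².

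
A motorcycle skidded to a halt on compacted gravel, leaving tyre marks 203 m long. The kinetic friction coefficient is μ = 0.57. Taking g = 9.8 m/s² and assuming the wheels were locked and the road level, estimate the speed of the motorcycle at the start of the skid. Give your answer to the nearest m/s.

Initial speed ≈ 48 m/s

Deceleration a = μg = 0.57 × 9.8 = 5.586 m/s².
v = √(2a·d) = √(2 × 5.586 × 203) = √2267.916 = 47.6226 m/s.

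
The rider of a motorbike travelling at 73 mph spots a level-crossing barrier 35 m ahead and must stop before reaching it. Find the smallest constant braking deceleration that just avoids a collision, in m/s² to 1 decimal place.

73 mph × 0.44704 = 32.6339 m/s.
v² = 2a·d ⇒ a = v²/(2d) = 32.6339² / (2 × 35.000) = 1064.971 / 70.000 = 15.2139 m/s².

Required deceleration ≈ 15.2 m/s²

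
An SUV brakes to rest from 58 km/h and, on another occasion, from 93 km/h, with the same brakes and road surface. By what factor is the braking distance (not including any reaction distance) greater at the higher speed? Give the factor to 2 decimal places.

Braking distance d = v²/(2a), so with a fixed, d ∝ v².
Factor = (93/58)² = 1.6034² = 2.5709.

Factor ≈ 2.57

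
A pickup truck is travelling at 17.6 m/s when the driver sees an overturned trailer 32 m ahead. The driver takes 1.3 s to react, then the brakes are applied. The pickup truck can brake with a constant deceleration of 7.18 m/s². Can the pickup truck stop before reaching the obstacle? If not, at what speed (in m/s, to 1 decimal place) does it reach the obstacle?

Reaction distance = 17.6000 × 1.3 = 22.880 m.
Braking distance needed to stop: v²/(2a) = 309.760 / 14.360 = 21.571 m, so total needed = 22.880 + 21.571 = 44.451 m > 32 m — it cannot stop.
Distance remaining when braking begins: 32 − 22.880 = 9.120 m.
v² = v₀² − 2a·d = 309.760 − 2 × 7.180 × 9.120 = 178.797 m²/s².
v = √178.797 = 13.371 m/s.

No — it strikes the obstacle at 13.4 m/s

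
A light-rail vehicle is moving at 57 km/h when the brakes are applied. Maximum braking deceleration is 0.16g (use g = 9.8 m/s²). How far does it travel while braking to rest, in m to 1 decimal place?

Braking distance ≈ 79.9 m

57 km/h ÷ 3.6 = 15.8333 m/s.
a = 0.16 × 9.8 = 1.568 m/s².
Braking distance = v²/(2a) = 15.8333² / (2 × 1.568) = 250.693 / 3.136 = 79.940 m.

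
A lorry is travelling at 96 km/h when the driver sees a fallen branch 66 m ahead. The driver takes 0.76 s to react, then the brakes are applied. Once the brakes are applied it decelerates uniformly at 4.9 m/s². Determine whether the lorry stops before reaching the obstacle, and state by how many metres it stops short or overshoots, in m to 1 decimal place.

96 km/h ÷ 3.6 = 26.6667 m/s.
Reaction distance = 26.6667 × 0.76 = 20.267 m.
Braking distance = v²/(2a) = 711.113 / 9.800 = 72.563 m.
Total stopping distance = 20.267 + 72.563 = 92.830 m, vs 66 m available — it cannot stop in time and overshoots by 92.830 − 66 = 26.830 m.

No — it overshoots by 26.8 m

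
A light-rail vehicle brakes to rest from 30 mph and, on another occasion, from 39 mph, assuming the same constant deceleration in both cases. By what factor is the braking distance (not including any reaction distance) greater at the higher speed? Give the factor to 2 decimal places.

Factor ≈ 1.69

Braking distance d = v²/(2a), so with a fixed, d ∝ v².
Factor = (39/30)² = 1.3000² = 1.6900.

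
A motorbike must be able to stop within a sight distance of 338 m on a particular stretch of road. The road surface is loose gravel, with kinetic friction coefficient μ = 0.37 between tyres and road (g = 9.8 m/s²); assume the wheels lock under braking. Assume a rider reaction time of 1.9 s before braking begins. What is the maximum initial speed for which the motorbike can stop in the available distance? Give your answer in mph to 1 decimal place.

a = μg = 0.37 × 9.8 = 3.626 m/s².
Stopping distance: v·t_r + v²/(2a) = 338 with t_r = 1.9 s and a = 3.626 m/s².
So v² + 13.779 v − 2451.18 = 0.
Positive root: v = −a·t_r + √((a·t_r)² + 2a·d) = −6.889 + √(47.458 + 2451.18) = 43.0974 m/s.
43.0974 m/s ÷ 0.44704 = 96.406 mph.

Maximum speed ≈ 96.4 mph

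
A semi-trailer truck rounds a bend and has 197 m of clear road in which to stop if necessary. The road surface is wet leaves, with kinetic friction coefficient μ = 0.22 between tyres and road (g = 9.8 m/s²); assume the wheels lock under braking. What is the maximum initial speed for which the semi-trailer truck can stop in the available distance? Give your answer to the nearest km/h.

a = μg = 0.22 × 9.8 = 2.156 m/s².
v²/(2a) = d ⇒ v = √(2 × 2.156 × 197) = √849.46 = 29.1455 m/s.
29.1455 m/s × 3.6 = 104.924 km/h.

Maximum speed ≈ 105 km/h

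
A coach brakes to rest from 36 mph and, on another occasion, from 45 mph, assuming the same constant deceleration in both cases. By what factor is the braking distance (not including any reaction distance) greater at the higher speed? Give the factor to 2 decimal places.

Braking distance d = v²/(2a), so with a fixed, d ∝ v².
Factor = (45/36)² = 1.2500² = 1.5625.

Factor ≈ 1.56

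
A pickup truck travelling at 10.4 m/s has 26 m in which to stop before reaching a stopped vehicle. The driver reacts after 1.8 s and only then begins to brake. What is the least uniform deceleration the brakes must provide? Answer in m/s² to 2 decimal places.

Distance covered during reaction = 10.4000 × 1.8 = 18.720 m.
Distance available for braking: 26 − 18.720 = 7.280 m.
v² = 2a·d ⇒ a = v²/(2d) = 10.4000² / (2 × 7.280) = 108.160 / 14.560 = 7.4286 m/s².

Required deceleration ≈ 7.43 m/s²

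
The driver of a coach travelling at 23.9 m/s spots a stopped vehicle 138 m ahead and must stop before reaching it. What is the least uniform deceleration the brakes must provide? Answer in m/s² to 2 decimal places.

v² = 2a·d ⇒ a = v²/(2d) = 23.9000² / (2 × 138.000) = 571.210 / 276.000 = 2.0696 m/s².

Required deceleration ≈ 2.07 m/s²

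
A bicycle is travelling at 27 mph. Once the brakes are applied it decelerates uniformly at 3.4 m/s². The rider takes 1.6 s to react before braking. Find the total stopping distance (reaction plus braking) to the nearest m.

27 mph × 0.44704 = 12.0701 m/s.
Reaction distance = v·t_r = 12.0701 × 1.6 = 19.312 m.
Braking distance = v²/(2a) = 12.0701² / (2 × 3.400) = 145.687 / 6.800 = 21.425 m.
Total = 19.312 + 21.425 = 40.737 m.

Total stopping distance ≈ 41 m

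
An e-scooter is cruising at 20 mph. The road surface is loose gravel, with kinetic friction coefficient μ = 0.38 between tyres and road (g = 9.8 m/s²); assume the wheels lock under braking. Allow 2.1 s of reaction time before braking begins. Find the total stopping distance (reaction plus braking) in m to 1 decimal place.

Total stopping distance ≈ 29.5 m

20 mph × 0.44704 = 8.9408 m/s.
a = μg = 0.38 × 9.8 = 3.724 m/s².
Reaction distance = v·t_r = 8.9408 × 2.1 = 18.776 m.
Braking distance = v²/(2a) = 8.9408² / (2 × 3.724) = 79.938 / 7.448 = 10.733 m.
Total = 18.776 + 10.733 = 29.509 m.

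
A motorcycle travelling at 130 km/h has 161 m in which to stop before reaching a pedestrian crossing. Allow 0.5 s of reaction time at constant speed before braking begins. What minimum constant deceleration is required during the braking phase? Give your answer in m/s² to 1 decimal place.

130 km/h ÷ 3.6 = 36.1111 m/s.
Distance covered during reaction = 36.1111 × 0.5 = 18.056 m.
Distance available for braking: 161 − 18.056 = 142.944 m.
v² = 2a·d ⇒ a = v²/(2d) = 36.1111² / (2 × 142.944) = 1304.012 / 285.888 = 4.5613 m/s².

Required deceleration ≈ 4.6 m/s²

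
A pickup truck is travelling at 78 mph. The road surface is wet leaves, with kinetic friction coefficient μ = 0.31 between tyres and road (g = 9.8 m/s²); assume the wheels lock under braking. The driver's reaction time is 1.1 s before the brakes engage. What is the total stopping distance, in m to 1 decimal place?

Total stopping distance ≈ 238.5 m

78 mph × 0.44704 = 34.8691 m/s.
a = μg = 0.31 × 9.8 = 3.038 m/s².
Reaction distance = v·t_r = 34.8691 × 1.1 = 38.356 m.
Braking distance = v²/(2a) = 34.8691² / (2 × 3.038) = 1215.854 / 6.076 = 200.108 m.
Total = 38.356 + 200.108 = 238.464 m.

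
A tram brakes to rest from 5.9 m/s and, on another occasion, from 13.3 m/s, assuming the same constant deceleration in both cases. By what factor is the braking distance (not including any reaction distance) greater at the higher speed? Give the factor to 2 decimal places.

Braking distance d = v²/(2a), so with a fixed, d ∝ v².
Factor = (13.3/5.9)² = 2.2542² = 5.0814.

Factor ≈ 5.08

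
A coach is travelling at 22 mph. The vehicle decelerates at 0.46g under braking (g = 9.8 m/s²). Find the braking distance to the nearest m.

22 mph × 0.44704 = 9.8349 m/s.
a = 0.46 × 9.8 = 4.508 m/s².
Braking distance = v²/(2a) = 9.8349² / (2 × 4.508) = 96.725 / 9.016 = 10.728 m.

Braking distance ≈ 11 m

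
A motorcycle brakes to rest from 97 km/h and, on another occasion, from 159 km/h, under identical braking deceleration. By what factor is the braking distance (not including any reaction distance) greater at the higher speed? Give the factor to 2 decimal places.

Braking distance d = v²/(2a), so with a fixed, d ∝ v².
Factor = (159/97)² = 1.6392² = 2.6870.

Factor ≈ 2.69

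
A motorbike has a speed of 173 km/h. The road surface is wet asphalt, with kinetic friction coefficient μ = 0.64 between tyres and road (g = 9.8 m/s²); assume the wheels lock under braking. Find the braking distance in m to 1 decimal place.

Braking distance ≈ 184.1 m

173 km/h ÷ 3.6 = 48.0556 m/s.
a = μg = 0.64 × 9.8 = 6.272 m/s².
Braking distance = v²/(2a) = 48.0556² / (2 × 6.272) = 2309.341 / 12.544 = 184.099 m.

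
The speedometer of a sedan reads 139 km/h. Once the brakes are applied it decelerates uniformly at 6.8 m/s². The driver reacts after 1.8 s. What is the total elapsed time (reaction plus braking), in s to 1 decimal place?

Total time ≈ 7.5 s

139 km/h ÷ 3.6 = 38.6111 m/s.
Braking time = v/a = 38.6111 / 6.800 = 5.678 s.
Total = 1.8 + 5.678 = 7.478 s.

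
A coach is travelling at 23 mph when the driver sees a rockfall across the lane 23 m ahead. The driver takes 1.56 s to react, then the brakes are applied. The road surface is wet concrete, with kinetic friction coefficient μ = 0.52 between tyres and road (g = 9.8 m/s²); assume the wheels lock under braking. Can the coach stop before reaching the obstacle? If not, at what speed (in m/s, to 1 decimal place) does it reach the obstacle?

No — it strikes the obstacle at 5.9 m/s

23 mph × 0.44704 = 10.2819 m/s.
a = μg = 0.52 × 9.8 = 5.096 m/s².
Reaction distance = 10.2819 × 1.56 = 16.040 m.
Braking distance needed to stop: v²/(2a) = 105.717 / 10.192 = 10.373 m, so total needed = 16.040 + 10.373 = 26.413 m > 23 m — it cannot stop.
Distance remaining when braking begins: 23 − 16.040 = 6.960 m.
v² = v₀² − 2a·d = 105.717 − 2 × 5.096 × 6.960 = 34.781 m²/s².
v = √34.781 = 5.898 m/s.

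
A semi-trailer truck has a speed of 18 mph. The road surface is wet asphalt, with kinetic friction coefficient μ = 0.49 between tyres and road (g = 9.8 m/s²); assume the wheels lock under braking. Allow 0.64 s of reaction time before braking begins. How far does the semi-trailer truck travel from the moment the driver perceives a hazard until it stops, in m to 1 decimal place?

18 mph × 0.44704 = 8.0467 m/s.
a = μg = 0.49 × 9.8 = 4.802 m/s².
Reaction distance = v·t_r = 8.0467 × 0.64 = 5.150 m.
Braking distance = v²/(2a) = 8.0467² / (2 × 4.802) = 64.749 / 9.604 = 6.742 m.
Total = 5.150 + 6.742 = 11.892 m.

Total stopping distance ≈ 11.9 m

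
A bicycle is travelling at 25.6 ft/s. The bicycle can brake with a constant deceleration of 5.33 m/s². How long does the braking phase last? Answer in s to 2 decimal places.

25.6 ft/s × 0.3048 = 7.8029 m/s.
Braking time = v/a = 7.8029 / 5.330 = 1.464 s.

Braking time ≈ 1.46 s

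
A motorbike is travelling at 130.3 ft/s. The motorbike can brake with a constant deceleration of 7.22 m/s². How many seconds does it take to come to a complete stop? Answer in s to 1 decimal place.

130.3 ft/s × 0.3048 = 39.7154 m/s.
Braking time = v/a = 39.7154 / 7.220 = 5.501 s.

Braking time ≈ 5.5 s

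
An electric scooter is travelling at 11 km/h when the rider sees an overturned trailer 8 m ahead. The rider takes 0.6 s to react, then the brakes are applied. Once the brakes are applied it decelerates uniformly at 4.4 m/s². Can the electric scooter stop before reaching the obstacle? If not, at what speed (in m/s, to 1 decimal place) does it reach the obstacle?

11 km/h ÷ 3.6 = 3.0556 m/s.
Reaction distance = 3.0556 × 0.6 = 1.833 m.
Braking distance = v²/(2a) = 9.337 / 8.800 = 1.061 m.
Total stopping distance = 1.833 + 1.061 = 2.894 m, vs 8 m available — it stops with 8 − 2.894 = 5.106 m to spare.

Yes — it stops about 5.1 m short of the obstacle, so it never reaches it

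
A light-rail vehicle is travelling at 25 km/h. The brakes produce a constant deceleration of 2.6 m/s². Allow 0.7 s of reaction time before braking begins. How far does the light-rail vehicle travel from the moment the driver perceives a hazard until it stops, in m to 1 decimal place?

Total stopping distance ≈ 14.1 m

25 km/h ÷ 3.6 = 6.9444 m/s.
Reaction distance = v·t_r = 6.9444 × 0.7 = 4.861 m.
Braking distance = v²/(2a) = 6.9444² / (2 × 2.600) = 48.225 / 5.200 = 9.274 m.
Total = 4.861 + 9.274 = 14.135 m.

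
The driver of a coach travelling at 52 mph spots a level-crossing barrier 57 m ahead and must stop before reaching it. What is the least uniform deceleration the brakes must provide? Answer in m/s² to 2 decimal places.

Required deceleration ≈ 4.74 m/s²

52 mph × 0.44704 = 23.2461 m/s.
v² = 2a·d ⇒ a = v²/(2d) = 23.2461² / (2 × 57.000) = 540.381 / 114.000 = 4.7402 m/s².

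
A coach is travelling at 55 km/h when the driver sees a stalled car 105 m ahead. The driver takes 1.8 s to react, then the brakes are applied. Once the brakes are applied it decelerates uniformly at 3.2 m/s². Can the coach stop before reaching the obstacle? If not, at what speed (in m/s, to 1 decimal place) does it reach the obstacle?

55 km/h ÷ 3.6 = 15.2778 m/s.
Reaction distance = 15.2778 × 1.8 = 27.500 m.
Braking distance = v²/(2a) = 233.411 / 6.400 = 36.470 m.
Total stopping distance = 27.500 + 36.470 = 63.970 m, vs 105 m available — it stops with 105 − 63.970 = 41.030 m to spare.

Yes — it stops about 41.0 m short of the obstacle, so it never reaches it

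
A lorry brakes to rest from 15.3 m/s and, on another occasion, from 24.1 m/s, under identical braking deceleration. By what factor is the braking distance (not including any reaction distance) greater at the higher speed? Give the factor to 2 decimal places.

Factor ≈ 2.48

Braking distance d = v²/(2a), so with a fixed, d ∝ v².
Factor = (24.1/15.3)² = 1.5752² = 2.4813.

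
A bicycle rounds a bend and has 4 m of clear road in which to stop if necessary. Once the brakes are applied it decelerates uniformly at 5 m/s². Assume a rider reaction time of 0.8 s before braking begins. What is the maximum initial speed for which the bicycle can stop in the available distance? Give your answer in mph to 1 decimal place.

Maximum speed ≈ 7.8 mph

Stopping distance: v·t_r + v²/(2a) = 4 with t_r = 0.8 s and a = 5.000 m/s².
So v² + 8.000 v − 40.00 = 0.
Positive root: v = −a·t_r + √((a·t_r)² + 2a·d) = −4.000 + √(16.000 + 40.00) = 3.4833 m/s.
3.4833 m/s ÷ 0.44704 = 7.792 mph.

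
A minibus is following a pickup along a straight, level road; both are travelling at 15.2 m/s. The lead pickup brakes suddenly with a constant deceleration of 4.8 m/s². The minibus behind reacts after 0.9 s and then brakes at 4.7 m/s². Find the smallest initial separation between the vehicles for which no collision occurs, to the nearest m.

Leader travels v²/(2a_L) = 231.040 / 9.600 = 24.067 m before stopping.
Follower covers v·t_r = 15.2000 × 0.9 = 13.680 m while reacting, then v²/(2a_F) = 231.040 / 9.400 = 24.579 m while braking, for a total of 13.680 + 24.579 = 38.259 m.
Since a_F ≤ a_L and the follower starts braking later, the follower is never slower than the leader, so the closest approach is when both have stopped.
Minimum gap = 38.259 − 24.067 = 14.192 m.

Minimum gap ≈ 14 m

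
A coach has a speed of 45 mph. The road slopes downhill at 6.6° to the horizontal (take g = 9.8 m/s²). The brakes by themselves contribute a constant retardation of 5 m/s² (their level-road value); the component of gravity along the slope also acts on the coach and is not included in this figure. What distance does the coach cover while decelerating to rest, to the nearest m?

45 mph × 0.44704 = 20.1168 m/s.
Gravity along the downhill slope reduces the braking deceleration: a_eff = 5.000 − 9.8·sin 6.6° = 5.000 − 1.126 = 3.874 m/s².
Braking distance = v²/(2a) = 20.1168² / (2 × 3.874) = 404.686 / 7.748 = 52.231 m.

Braking distance ≈ 52 m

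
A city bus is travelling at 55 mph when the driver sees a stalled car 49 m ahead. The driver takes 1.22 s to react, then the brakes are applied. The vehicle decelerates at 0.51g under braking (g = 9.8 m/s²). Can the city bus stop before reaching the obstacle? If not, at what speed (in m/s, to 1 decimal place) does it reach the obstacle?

No — it strikes the obstacle at 20.4 m/s

55 mph × 0.44704 = 24.5872 m/s.
a = 0.51 × 9.8 = 4.998 m/s².
Reaction distance = 24.5872 × 1.22 = 29.996 m.
Braking distance needed to stop: v²/(2a) = 604.530 / 9.996 = 60.477 m, so total needed = 29.996 + 60.477 = 90.473 m > 49 m — it cannot stop.
Distance remaining when braking begins: 49 − 29.996 = 19.004 m.
v² = v₀² − 2a·d = 604.530 − 2 × 4.998 × 19.004 = 414.566 m²/s².
v = √414.566 = 20.361 m/s.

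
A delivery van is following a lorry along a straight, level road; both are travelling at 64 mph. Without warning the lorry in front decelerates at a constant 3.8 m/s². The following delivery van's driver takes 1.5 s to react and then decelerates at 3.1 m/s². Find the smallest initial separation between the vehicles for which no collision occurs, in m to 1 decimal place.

64 mph × 0.44704 = 28.6106 m/s.
Leader travels v²/(2a_L) = 818.566 / 7.600 = 107.706 m before stopping.
Follower covers v·t_r = 28.6106 × 1.5 = 42.916 m while reacting, then v²/(2a_F) = 818.566 / 6.200 = 132.027 m while braking, for a total of 42.916 + 132.027 = 174.943 m.
Since a_F ≤ a_L and the follower starts braking later, the follower is never slower than the leader, so the closest approach is when both have stopped.
Minimum gap = 174.943 − 107.706 = 67.237 m.

Minimum gap ≈ 67.2 m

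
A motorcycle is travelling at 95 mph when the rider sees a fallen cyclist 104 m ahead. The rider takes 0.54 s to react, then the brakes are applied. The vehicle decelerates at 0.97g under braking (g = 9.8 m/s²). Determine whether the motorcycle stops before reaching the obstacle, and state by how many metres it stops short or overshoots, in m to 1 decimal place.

No — it overshoots by 13.8 m

95 mph × 0.44704 = 42.4688 m/s.
a = 0.97 × 9.8 = 9.506 m/s².
Reaction distance = 42.4688 × 0.54 = 22.933 m.
Braking distance = v²/(2a) = 1803.599 / 19.012 = 94.866 m.
Total stopping distance = 22.933 + 94.866 = 117.799 m, vs 104 m available — it cannot stop in time and overshoots by 117.799 − 104 = 13.799 m.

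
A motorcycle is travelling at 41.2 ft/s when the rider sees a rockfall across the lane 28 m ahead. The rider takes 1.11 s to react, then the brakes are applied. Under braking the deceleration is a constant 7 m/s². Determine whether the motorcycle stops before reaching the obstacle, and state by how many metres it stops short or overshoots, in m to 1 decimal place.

41.2 ft/s × 0.3048 = 12.5578 m/s.
Reaction distance = 12.5578 × 1.11 = 13.939 m.
Braking distance = v²/(2a) = 157.698 / 14.000 = 11.264 m.
Total stopping distance = 13.939 + 11.264 = 25.203 m, vs 28 m available — it stops with 28 − 25.203 = 2.797 m to spare.

Yes — it stops 2.8 m short of the obstacle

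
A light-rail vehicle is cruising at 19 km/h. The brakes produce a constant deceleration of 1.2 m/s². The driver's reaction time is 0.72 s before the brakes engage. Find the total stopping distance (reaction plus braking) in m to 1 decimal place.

Total stopping distance ≈ 15.4 m

19 km/h ÷ 3.6 = 5.2778 m/s.
Reaction distance = v·t_r = 5.2778 × 0.72 = 3.800 m.
Braking distance = v²/(2a) = 5.2778² / (2 × 1.200) = 27.855 / 2.400 = 11.606 m.
Total = 3.800 + 11.606 = 15.406 m.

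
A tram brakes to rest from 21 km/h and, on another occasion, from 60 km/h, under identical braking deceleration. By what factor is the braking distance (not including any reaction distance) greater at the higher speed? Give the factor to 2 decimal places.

Factor ≈ 8.16

Braking distance d = v²/(2a), so with a fixed, d ∝ v².
Factor = (60/21)² = 2.8571² = 8.1630.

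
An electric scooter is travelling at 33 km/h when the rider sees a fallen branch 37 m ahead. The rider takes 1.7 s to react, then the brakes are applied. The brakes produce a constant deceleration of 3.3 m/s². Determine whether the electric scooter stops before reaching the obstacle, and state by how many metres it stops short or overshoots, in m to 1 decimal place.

33 km/h ÷ 3.6 = 9.1667 m/s.
Reaction distance = 9.1667 × 1.7 = 15.583 m.
Braking distance = v²/(2a) = 84.028 / 6.600 = 12.732 m.
Total stopping distance = 15.583 + 12.732 = 28.315 m, vs 37 m available — it stops with 37 − 28.315 = 8.685 m to spare.

Yes — it stops 8.7 m short of the obstacle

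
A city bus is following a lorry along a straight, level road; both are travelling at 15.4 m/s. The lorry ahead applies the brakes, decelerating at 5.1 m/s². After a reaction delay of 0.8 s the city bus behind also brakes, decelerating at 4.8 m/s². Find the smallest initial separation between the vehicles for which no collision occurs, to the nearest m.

Minimum gap ≈ 14 m

Leader travels v²/(2a_L) = 237.160 / 10.200 = 23.251 m before stopping.
Follower covers v·t_r = 15.4000 × 0.8 = 12.320 m while reacting, then v²/(2a_F) = 237.160 / 9.600 = 24.704 m while braking, for a total of 12.320 + 24.704 = 37.024 m.
Since a_F ≤ a_L and the follower starts braking later, the follower is never slower than the leader, so the closest approach is when both have stopped.
Minimum gap = 37.024 − 23.251 = 13.773 m.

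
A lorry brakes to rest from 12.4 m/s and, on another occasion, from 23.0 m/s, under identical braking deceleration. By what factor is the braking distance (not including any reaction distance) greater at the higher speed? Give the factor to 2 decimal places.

Factor ≈ 3.44

Braking distance d = v²/(2a), so with a fixed, d ∝ v².
Factor = (23.0/12.4)² = 1.8548² = 3.4403.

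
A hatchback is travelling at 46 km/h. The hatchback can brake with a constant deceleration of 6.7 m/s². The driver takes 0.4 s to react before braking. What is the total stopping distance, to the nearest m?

Total stopping distance ≈ 17 m

46 km/h ÷ 3.6 = 12.7778 m/s.
Reaction distance = v·t_r = 12.7778 × 0.4 = 5.111 m.
Braking distance = v²/(2a) = 12.7778² / (2 × 6.700) = 163.272 / 13.400 = 12.184 m.
Total = 5.111 + 12.184 = 17.295 m.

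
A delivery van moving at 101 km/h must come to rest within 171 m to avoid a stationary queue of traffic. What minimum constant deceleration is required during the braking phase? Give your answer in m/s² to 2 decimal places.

Required deceleration ≈ 2.30 m/s²

101 km/h ÷ 3.6 = 28.0556 m/s.
v² = 2a·d ⇒ a = v²/(2d) = 28.0556² / (2 × 171.000) = 787.117 / 342.000 = 2.3015 m/s².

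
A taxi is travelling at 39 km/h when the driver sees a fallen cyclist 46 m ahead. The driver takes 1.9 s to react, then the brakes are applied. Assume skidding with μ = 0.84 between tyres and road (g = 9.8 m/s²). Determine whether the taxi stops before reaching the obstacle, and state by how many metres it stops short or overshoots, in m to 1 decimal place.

39 km/h ÷ 3.6 = 10.8333 m/s.
a = μg = 0.84 × 9.8 = 8.232 m/s².
Reaction distance = 10.8333 × 1.9 = 20.583 m.
Braking distance = v²/(2a) = 117.360 / 16.464 = 7.128 m.
Total stopping distance = 20.583 + 7.128 = 27.711 m, vs 46 m available — it stops with 46 − 27.711 = 18.289 m to spare.

Yes — it stops 18.3 m short of the obstacle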